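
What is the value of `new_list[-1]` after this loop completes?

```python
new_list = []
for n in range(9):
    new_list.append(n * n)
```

Last element of squares 0 to 8
`new_list` takes the values: [] → [0] → [0, 1] → [0, 1, 4] → [0, 1, 4, 9] → [0, 1, 4, 9, 16] → [0, 1, 4, 9, 16, 25] → [0, 1, 4, 9, 16, 25, 36] → [0, 1, 4, 9, 16, 25, 36, 49] → [0, 1, 4, 9, 16, 25, 36, 49, 64]
So `new_list[-1]` = 64

Answer: 64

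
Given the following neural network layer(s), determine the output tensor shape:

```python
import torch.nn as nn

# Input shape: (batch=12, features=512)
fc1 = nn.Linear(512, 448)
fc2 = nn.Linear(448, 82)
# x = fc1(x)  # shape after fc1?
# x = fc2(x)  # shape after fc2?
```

Input: (12, 512) -> after fc1: (12, 448) -> Output: (12, 82)

Answer: (12, 82)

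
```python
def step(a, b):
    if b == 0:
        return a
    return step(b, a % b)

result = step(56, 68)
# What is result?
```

step(56, 68) -> step(68, 56) -> step(56, 12) -> step(12, 8) -> step(8, 4) -> step(4, 0) -> 4

Answer: 4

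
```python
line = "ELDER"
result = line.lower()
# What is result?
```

Trace:
`line = "ELDER"` → line = 'ELDER'
`result = line.lower()` → result = 'elder'
So result = 'elder'

Answer: 'elder'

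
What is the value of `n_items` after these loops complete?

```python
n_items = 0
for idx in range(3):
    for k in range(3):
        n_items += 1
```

3 * 3 = 9
`n_items` takes the values: 0 → 1 → 2 → 3 → 4 → 5 → 6 → 7 → 8 → 9

Answer: 9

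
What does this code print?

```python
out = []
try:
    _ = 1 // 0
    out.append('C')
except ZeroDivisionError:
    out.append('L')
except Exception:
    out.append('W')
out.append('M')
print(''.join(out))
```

Execution trace: 'L' (except ZeroDivisionError) → 'M' (after the try/except). Output: LM

Answer: LM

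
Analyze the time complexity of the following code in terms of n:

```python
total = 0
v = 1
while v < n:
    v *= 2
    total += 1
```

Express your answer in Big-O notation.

Each loop level contributes: log n. Multiplying the contributions gives O(log n).

Answer: O(log n)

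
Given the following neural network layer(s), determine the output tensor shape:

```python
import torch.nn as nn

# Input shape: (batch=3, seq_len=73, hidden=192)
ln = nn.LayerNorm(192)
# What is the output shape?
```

Input: (3, 73, 192) -> Output: (3, 73, 192)

Answer: (3, 73, 192)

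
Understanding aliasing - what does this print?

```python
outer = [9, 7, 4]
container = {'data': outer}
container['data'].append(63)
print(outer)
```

Key concept: dict holds reference to list.
Step by step:
`outer = [9, 7, 4]` → outer = [9, 7, 4]
`container = {'data': outer}` → container = {'data': [9, 7, 4]}
`container['data'].append(63)` → outer = [9, 7, 4, 63]; container = {'data': [9, 7, 4, 63]}
`print(outer)` → prints [9, 7, 4, 63]

Answer: [9, 7, 4, 63]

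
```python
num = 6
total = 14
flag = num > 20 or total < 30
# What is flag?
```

Trace:
`num = 6` → num = 6
`total = 14` → total = 14
`flag = num > 20 or total < 30` → flag = True
So flag = True

Answer: True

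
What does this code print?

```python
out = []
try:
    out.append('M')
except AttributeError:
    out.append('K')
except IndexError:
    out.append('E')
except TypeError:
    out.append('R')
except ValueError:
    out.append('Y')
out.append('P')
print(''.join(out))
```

Execution trace: 'M' (try body, no exception) → 'P' (after the try/except). Output: MP

Answer: MP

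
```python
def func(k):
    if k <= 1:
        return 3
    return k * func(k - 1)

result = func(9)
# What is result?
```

func(9) = 9 * 8 * 7 * 6 * 5 * 4 * 3 * 2 * 3 = 1088640

Answer: 1088640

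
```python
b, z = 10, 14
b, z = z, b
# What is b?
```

Trace:
`b, z = 10, 14` → b = 10; z = 14
`b, z = z, b` → b = 14; z = 10
So b = 14

Answer: 14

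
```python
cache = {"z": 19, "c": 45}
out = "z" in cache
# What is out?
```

Trace:
`cache = {"z": 19, "c": 45}` → cache = {'z': 19, 'c': 45}
`out = "z" in cache` → out = True
So out = True

Answer: True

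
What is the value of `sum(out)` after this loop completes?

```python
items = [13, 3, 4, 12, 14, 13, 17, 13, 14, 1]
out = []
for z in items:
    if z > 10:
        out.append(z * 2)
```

Sum of doubled values > 10
`out` takes the values: [] → [26] → [26, 24] → [26, 24, 28] → [26, 24, 28, 26] → [26, 24, 28, 26, 34] → [26, 24, 28, 26, 34, 26] → [26, 24, 28, 26, 34, 26, 28]
So `sum(out)` = 192

Answer: 192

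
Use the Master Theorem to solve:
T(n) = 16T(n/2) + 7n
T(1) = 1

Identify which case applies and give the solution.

a=16, b=2, f(n)=7n. log_2(16) = 4. Since c=1 < 4, Case 1 applies: T(n) = Θ(n^log_b(a)) = O(n^4).

Answer: O(n^4) - Case 1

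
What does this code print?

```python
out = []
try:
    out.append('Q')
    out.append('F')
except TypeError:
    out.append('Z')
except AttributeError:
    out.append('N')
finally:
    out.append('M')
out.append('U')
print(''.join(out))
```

Execution trace: 'Q' (try body) → 'F' (try body, no exception) → 'M' (finally) → 'U' (after the try/except). Output: QFMU

Answer: QFMU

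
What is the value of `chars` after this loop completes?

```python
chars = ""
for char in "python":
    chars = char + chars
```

Reverse 'python'
`chars` takes the values: "" → "p" → "yp" → "typ" → "htyp" → "ohtyp" → "nohtyp"

Answer: "nohtyp"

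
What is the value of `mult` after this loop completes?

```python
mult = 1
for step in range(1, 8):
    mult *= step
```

7! = 5040
`mult` takes the values: 1 → 2 → 6 → 24 → 120 → 720 → 5040

Answer: 5040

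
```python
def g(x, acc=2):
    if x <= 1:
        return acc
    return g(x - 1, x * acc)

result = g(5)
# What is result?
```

Accumulator trace (n, acc): (5, 2) -> (4, 10) -> (3, 40) -> (2, 120) -> (1, 240) -> return 240

Answer: 240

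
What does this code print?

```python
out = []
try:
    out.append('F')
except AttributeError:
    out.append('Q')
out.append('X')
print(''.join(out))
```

Execution trace: 'F' (try body, no exception) → 'X' (after the try/except). Output: FX

Answer: FX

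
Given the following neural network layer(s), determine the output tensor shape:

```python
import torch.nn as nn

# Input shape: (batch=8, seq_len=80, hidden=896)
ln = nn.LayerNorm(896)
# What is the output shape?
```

Input: (8, 80, 896) -> Output: (8, 80, 896)

Answer: (8, 80, 896)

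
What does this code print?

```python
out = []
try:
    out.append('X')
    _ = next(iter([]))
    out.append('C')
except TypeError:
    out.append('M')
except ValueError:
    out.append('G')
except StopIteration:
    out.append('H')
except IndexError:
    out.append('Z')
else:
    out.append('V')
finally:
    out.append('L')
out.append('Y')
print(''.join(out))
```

Execution trace: 'X' (try body) → 'H' (except StopIteration) → 'L' (finally) → 'Y' (after the try/except). Output: XHLY

Answer: XHLY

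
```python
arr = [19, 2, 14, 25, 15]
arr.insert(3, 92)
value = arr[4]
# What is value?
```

Trace:
`arr = [19, 2, 14, 25, 15]` → arr = [19, 2, 14, 25, 15]
`arr.insert(3, 92)` → arr = [19, 2, 14, 92, 25, 15]
`value = arr[4]` → value = 25
So value = 25

Answer: 25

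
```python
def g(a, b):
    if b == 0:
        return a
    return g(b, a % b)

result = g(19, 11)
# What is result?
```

g(19, 11) -> g(11, 8) -> g(8, 3) -> g(3, 2) -> g(2, 1) -> g(1, 0) -> 1

Answer: 1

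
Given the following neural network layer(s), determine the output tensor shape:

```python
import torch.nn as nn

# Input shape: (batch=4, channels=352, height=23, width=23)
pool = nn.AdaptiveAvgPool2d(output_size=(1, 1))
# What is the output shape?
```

Input: (4, 352, 23, 23) -> Output: (4, 352, 1, 1)

Answer: (4, 352, 1, 1)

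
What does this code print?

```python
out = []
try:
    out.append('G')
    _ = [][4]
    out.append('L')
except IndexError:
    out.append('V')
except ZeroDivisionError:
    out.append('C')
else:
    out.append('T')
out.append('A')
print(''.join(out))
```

Execution trace: 'G' (try body) → 'V' (except IndexError) → 'A' (after the try/except). Output: GVA

Answer: GVA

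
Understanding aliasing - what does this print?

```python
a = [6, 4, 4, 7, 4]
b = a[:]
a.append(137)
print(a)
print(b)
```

Key concept: slice [:] creates copy.
Step by step:
`a = [6, 4, 4, 7, 4]` → a = [6, 4, 4, 7, 4]
`b = a[:]` → b = [6, 4, 4, 7, 4]
`a.append(137)` → a = [6, 4, 4, 7, 4, 137]
`print(a)` → prints [6, 4, 4, 7, 4, 137]
`print(b)` → prints [6, 4, 4, 7, 4]

Answer:
[6, 4, 4, 7, 4, 137]
[6, 4, 4, 7, 4]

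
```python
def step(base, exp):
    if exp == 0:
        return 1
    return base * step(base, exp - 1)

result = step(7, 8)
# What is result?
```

step(7, 8) = 7 * 7 * 7 * 7 * 7 * 7 * 7 * 7 = 5764801

Answer: 5764801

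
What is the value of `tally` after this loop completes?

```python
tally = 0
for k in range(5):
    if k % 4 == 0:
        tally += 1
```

Count numbers divisible by 4 in range(5)
`tally` takes the values: 0 → 1 → 2

Answer: 2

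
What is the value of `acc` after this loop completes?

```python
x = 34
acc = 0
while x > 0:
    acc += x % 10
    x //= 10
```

Sum digits of 34
`acc` takes the values: 0 → 4 → 7

Answer: 7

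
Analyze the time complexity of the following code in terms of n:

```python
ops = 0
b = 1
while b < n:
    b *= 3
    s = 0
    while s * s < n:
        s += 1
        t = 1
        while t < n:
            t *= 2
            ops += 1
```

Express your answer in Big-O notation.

Each loop level contributes: log n × √n × log n. Multiplying the contributions gives O(√n log² n).

Answer: O(√n log² n)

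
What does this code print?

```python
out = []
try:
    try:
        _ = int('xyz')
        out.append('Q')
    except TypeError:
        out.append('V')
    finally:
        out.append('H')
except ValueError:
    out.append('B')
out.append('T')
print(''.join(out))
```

Execution trace: 'H' (finally) → 'B' (outer except ValueError) → 'T' (after the try/except). Output: HBT

Answer: HBT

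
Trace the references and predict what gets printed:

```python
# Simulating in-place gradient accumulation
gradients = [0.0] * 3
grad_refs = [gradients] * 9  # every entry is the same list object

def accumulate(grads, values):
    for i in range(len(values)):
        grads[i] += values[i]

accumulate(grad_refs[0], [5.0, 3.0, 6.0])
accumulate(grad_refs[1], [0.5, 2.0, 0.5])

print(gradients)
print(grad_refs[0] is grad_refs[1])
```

Key concept: gradient accumulation aliasing.
Step by step:
`gradients = [0.0] * 3` → gradients = [0.0, 0.0, 0.0]
`grad_refs = [gradients] * 9` → grad_refs = [[0.0, 0.0, 0.0], [0.0, 0.0, 0.0], [0.0, 0.0, 0.0], [0.0, 0.0, 0.0], [0.0, 0.0, 0.0], [0.0, 0.0, 0.0], [0.0, 0.0, 0.0], [0.0, 0.0, 0.0], [0.0, 0.0, 0.0]]
`accumulate(grad_refs[0], [5.0, 3.0, 6.0])` → gradients = [5.0, 3.0, 6.0]; grad_refs = [[5.0, 3.0, 6.0], [5.0, 3.0, 6.0], [5.0, 3.0, 6.0], [5.0, 3.0, 6.0], [5.0, 3.0, 6.0], [5.0, 3.0, 6.0], [5.0, 3.0, 6.0], [5.0, 3.0, 6.0], [5.0, 3.0, 6.0]]
`accumulate(grad_refs[1], [0.5, 2.0, 0.5])` → gradients = [5.5, 5.0, 6.5]; grad_refs = [[5.5, 5.0, 6.5], [5.5, 5.0, 6.5], [5.5, 5.0, 6.5], [5.5, 5.0, 6.5], [5.5, 5.0, 6.5], [5.5, 5.0, 6.5], [5.5, 5.0, 6.5], [5.5, 5.0, 6.5], [5.5, 5.0, 6.5]]
`print(gradients)` → prints [5.5, 5.0, 6.5]
`print(grad_refs[0] is grad_refs[1])` → prints True

Answer:
[5.5, 5.0, 6.5]
True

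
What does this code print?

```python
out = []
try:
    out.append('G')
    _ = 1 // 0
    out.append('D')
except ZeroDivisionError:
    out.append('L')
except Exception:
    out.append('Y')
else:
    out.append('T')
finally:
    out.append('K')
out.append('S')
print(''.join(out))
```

Execution trace: 'G' (try body) → 'L' (except ZeroDivisionError) → 'K' (finally) → 'S' (after the try/except). Output: GLKS

Answer: GLKS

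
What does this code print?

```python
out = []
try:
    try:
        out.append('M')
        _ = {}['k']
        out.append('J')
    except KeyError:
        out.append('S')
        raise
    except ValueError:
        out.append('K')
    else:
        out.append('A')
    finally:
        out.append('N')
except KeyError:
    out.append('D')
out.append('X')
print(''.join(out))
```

Execution trace: 'M' (inner try body) → 'S' (inner except KeyError) → 'N' (inner finally) → 'D' (outer except KeyError) → 'X' (after the try/except). Output: MSNDX

Answer: MSNDX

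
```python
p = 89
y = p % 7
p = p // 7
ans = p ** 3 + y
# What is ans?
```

Trace:
`p = 89` → p = 89
`y = p % 7` → y = 5
`p = p // 7` → p = 12
`ans = p ** 3 + y` → ans = 1733
So ans = 1733

Answer: 1733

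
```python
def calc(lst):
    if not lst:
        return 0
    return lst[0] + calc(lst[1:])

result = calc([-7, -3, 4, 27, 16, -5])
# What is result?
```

(-7) + (-3) + 4 + 27 + 16 + (-5) + 0 = 32

Answer: 32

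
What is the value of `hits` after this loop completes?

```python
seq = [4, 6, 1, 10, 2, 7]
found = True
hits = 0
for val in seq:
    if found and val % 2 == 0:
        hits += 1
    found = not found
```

Count even values at even positions
`hits` takes the values: 0 → 1 → 2

Answer: 2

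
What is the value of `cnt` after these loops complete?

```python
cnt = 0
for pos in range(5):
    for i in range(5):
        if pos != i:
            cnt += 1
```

5² - 5 (exclude diagonal)
`cnt` takes the values: 0 → 1 → 2 → 3 → 4 → 5 → 6 → 7 → 8 → 9 → 10 → 11 → 12 → 13 → 14 → 15 → 16 → 17 → 18 → 19 → 20

Answer: 20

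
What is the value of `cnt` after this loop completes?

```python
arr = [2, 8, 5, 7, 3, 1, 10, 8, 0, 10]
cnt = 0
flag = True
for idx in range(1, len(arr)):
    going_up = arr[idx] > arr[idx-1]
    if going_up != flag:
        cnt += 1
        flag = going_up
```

Count direction changes in [2, 8, 5, 7, 3, 1, 10, 8, 0, 10]
`cnt` takes the values: 0 → 1 → 2 → 3 → 4 → 5 → 6

Answer: 6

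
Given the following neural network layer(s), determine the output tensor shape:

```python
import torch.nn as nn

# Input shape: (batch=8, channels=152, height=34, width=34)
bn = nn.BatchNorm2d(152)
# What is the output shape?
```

Input: (8, 152, 34, 34) -> Output: (8, 152, 34, 34)

Answer: (8, 152, 34, 34)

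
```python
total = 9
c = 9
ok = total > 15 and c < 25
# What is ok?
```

Trace:
`total = 9` → total = 9
`c = 9` → c = 9
`ok = total > 15 and c < 25` → ok = False
So ok = False

Answer: False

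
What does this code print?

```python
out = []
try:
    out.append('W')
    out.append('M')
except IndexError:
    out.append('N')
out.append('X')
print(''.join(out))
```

Execution trace: 'W' (try body) → 'M' (try body, no exception) → 'X' (after the try/except). Output: WMX

Answer: WMX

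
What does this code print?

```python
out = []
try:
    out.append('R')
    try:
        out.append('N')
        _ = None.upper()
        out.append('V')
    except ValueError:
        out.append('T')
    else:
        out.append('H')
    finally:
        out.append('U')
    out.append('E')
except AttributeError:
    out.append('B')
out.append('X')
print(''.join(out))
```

Execution trace: 'R' (try body) → 'N' (inner try body) → 'U' (inner finally) → 'B' (except AttributeError) → 'X' (after the try/except). Output: RNUBX

Answer: RNUBX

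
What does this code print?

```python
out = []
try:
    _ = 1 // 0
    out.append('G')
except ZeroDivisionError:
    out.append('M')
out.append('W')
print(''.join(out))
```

Execution trace: 'M' (except ZeroDivisionError) → 'W' (after the try/except). Output: MW

Answer: MW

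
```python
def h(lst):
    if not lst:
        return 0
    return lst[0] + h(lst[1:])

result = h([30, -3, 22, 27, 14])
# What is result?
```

30 + (-3) + 22 + 27 + 14 + 0 = 90

Answer: 90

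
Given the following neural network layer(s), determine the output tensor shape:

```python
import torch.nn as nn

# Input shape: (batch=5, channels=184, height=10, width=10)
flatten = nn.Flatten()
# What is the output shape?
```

Input: (5, 184, 10, 10) -> Output: (5, 18400)

Answer: (5, 18400)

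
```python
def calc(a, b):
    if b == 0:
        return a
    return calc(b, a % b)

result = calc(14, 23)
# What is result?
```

calc(14, 23) -> calc(23, 14) -> calc(14, 9) -> calc(9, 5) -> calc(5, 4) -> calc(4, 1) -> calc(1, 0) -> 1

Answer: 1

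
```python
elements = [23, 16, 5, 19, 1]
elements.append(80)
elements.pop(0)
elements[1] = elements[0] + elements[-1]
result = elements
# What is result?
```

Trace:
`elements = [23, 16, 5, 19, 1]` → elements = [23, 16, 5, 19, 1]
`elements.append(80)` → elements = [23, 16, 5, 19, 1, 80]
`elements.pop(0)` → elements = [16, 5, 19, 1, 80]
`elements[1] = elements[0] + elements[-1]` → elements = [16, 96, 19, 1, 80]
`result = elements` → result = [16, 96, 19, 1, 80]
So result = [16, 96, 19, 1, 80]

Answer: [16, 96, 19, 1, 80]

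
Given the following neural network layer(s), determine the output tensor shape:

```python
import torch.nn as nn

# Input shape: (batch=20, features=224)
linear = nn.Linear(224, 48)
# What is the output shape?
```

Input: (20, 224) -> Output: (20, 48)

Answer: (20, 48)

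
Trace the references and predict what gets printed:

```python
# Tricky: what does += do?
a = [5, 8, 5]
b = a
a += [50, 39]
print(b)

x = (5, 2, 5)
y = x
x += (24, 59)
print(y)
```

Key concept: += behavior differs for mutable vs immutable.
Step by step:
`a = [5, 8, 5]` → a = [5, 8, 5]
`b = a` → b = [5, 8, 5] (same object as a)
`a += [50, 39]` → a = [5, 8, 5, 50, 39] (same object as b); b = [5, 8, 5, 50, 39] (same object as a)
`print(b)` → prints [5, 8, 5, 50, 39]
`x = (5, 2, 5)` → x = (5, 2, 5)
`y = x` → y = (5, 2, 5)
`x += (24, 59)` → x = (5, 2, 5, 24, 59)
`print(y)` → prints (5, 2, 5)

Answer:
[5, 8, 5, 50, 39]
(5, 2, 5)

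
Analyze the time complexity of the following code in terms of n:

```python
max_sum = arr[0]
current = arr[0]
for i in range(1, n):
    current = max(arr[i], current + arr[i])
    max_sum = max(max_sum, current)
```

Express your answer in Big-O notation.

This is Kadane's algorithm for maximum subarray. Time complexity: O(n).

Answer: O(n)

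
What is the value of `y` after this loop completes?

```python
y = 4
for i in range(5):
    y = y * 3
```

Multiply by 3, 5 times: 4 * 3^5 = 972
`y` takes the values: 4 → 12 → 36 → 108 → 324 → 972

Answer: 972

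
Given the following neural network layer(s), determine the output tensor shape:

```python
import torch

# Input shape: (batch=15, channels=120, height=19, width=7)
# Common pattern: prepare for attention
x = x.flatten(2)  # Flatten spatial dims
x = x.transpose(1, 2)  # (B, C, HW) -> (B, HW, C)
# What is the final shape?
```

Input: (15, 120, 19, 7) -> after flatten(2): (15, 120, 133) -> Output: (15, 133, 120)

Answer: (15, 133, 120)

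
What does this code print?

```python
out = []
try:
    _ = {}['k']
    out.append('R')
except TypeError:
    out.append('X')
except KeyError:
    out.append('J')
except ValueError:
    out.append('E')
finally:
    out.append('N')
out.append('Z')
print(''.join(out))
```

Execution trace: 'J' (except KeyError) → 'N' (finally) → 'Z' (after the try/except). Output: JNZ

Answer: JNZ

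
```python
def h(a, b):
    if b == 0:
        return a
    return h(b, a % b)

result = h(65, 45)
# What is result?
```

h(65, 45) -> h(45, 20) -> h(20, 5) -> h(5, 0) -> 5

Answer: 5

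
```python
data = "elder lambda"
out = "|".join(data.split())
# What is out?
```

Trace:
`data = "elder lambda"` → data = 'elder lambda'
`out = "|".join(data.split())` → out = 'elder|lambda'
So out = 'elder|lambda'

Answer: 'elder|lambda'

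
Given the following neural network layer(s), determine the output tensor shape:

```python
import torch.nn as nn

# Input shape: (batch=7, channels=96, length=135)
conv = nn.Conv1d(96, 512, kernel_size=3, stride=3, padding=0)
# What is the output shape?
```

Input: (7, 96, 135) -> Output: (7, 512, 45)

Answer: (7, 512, 45)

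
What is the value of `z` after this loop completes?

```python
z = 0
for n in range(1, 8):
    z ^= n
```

XOR of 1 to 7
`z` takes the values: 0 → 1 → 3 → 0 → 4 → 1 → 7 → 0

Answer: 0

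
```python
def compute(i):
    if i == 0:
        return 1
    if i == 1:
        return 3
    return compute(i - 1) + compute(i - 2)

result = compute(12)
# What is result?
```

Build up from base cases: compute(0)=1, compute(1)=3, compute(2)=4, compute(3)=7, compute(4)=11, compute(5)=18, compute(6)=29, ..., compute(12)=521

Answer: 521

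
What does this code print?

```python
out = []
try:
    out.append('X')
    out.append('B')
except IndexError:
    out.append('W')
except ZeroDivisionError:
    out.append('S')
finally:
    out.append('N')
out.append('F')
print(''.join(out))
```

Execution trace: 'X' (try body) → 'B' (try body, no exception) → 'N' (finally) → 'F' (after the try/except). Output: XBNF

Answer: XBNF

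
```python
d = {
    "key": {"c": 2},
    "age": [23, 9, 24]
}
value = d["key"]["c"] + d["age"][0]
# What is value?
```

Trace:
`d = { ...` → d = {'key': {'c': 2}, 'age': [23, 9, 24]}
`value = d["key"]["c"] + d["age"][0]` → value = 25
So value = 25

Answer: 25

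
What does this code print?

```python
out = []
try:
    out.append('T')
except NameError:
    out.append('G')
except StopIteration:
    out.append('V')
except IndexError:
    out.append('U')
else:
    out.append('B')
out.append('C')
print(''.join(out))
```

Execution trace: 'T' (try body, no exception) → 'B' (else) → 'C' (after the try/except). Output: TBC

Answer: TBC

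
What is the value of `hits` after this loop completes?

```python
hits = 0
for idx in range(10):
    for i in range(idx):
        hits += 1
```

Triangle number: 0+1+2+...+9
`hits` takes the values: 0 → 1 → 2 → 3 → 4 → 5 → 6 → 7 → 8 → 9 → 10 → 11 → 12 → 13 → 14 → 15 → 16 → 17 → 18 → 19 → 20 → 21 → 22 → 23 → 24 → 25 → 26 → 27 → 28 → 29 → … → 41 → 42 → 43 → 44 → 45

Answer: 45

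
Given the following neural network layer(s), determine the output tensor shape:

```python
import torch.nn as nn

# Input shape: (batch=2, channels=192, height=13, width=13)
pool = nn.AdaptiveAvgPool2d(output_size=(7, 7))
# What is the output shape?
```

Input: (2, 192, 13, 13) -> Output: (2, 192, 7, 7)

Answer: (2, 192, 7, 7)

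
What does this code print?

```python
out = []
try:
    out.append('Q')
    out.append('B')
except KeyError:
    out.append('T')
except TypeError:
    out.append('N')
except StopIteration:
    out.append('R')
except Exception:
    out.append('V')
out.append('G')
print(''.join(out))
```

Execution trace: 'Q' (try body) → 'B' (try body, no exception) → 'G' (after the try/except). Output: QBG

Answer: QBG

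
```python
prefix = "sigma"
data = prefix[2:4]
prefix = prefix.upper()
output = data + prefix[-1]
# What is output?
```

Trace:
`prefix = "sigma"` → prefix = 'sigma'
`data = prefix[2:4]` → data = 'gm'
`prefix = prefix.upper()` → prefix = 'SIGMA'
`output = data + prefix[-1]` → output = 'gmA'
So output = 'gmA'

Answer: 'gmA'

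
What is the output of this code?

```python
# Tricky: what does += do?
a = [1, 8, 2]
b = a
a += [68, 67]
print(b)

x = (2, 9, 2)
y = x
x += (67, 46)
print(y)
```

Key concept: += behavior differs for mutable vs immutable.
Step by step:
`a = [1, 8, 2]` → a = [1, 8, 2]
`b = a` → b = [1, 8, 2] (same object as a)
`a += [68, 67]` → a = [1, 8, 2, 68, 67] (same object as b); b = [1, 8, 2, 68, 67] (same object as a)
`print(b)` → prints [1, 8, 2, 68, 67]
`x = (2, 9, 2)` → x = (2, 9, 2)
`y = x` → y = (2, 9, 2)
`x += (67, 46)` → x = (2, 9, 2, 67, 46)
`print(y)` → prints (2, 9, 2)

Answer:
[1, 8, 2, 68, 67]
(2, 9, 2)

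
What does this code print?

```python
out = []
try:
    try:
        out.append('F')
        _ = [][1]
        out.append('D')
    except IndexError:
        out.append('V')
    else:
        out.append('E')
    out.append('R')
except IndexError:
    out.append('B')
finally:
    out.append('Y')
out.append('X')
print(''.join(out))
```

Execution trace: 'F' (inner try body) → 'V' (inner except IndexError) → 'R' (try body, no exception) → 'Y' (finally) → 'X' (after the try/except). Output: FVRYX

Answer: FVRYX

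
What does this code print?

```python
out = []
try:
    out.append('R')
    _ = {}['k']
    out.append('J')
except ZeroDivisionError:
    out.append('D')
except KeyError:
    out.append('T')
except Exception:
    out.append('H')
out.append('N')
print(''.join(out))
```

Execution trace: 'R' (try body) → 'T' (except KeyError) → 'N' (after the try/except). Output: RTN

Answer: RTN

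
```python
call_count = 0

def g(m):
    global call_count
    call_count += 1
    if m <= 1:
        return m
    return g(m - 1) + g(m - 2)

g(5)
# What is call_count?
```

Calls(m) = 1 + Calls(m-1) + Calls(m-2); Calls(0)=Calls(1)=1. For m=5 this gives 15.

Answer: 15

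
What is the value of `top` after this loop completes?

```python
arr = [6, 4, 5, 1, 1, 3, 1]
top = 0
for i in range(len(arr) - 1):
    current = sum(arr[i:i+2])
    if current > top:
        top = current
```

Max sum of 2-element window in [6, 4, 5, 1, 1, 3, 1]
`top` takes the values: 0 → 10

Answer: 10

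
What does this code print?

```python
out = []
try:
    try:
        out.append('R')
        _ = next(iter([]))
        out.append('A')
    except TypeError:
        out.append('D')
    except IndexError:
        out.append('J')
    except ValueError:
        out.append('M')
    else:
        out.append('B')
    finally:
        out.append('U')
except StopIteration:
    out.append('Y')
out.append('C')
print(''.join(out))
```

Execution trace: 'R' (try body) → 'U' (finally) → 'Y' (outer except StopIteration) → 'C' (after the try/except). Output: RUYC

Answer: RUYC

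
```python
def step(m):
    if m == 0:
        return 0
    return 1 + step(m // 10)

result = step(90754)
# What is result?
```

Count of digits of 90754: 5

Answer: 5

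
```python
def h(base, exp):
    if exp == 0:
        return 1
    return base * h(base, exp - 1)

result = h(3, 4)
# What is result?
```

h(3, 4) = 3 * 3 * 3 * 3 = 81

Answer: 81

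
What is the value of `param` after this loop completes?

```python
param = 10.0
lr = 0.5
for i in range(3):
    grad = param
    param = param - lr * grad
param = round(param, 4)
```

Gradient descent: w = 10.0 * (1 - 0.5)^3
`param` takes the values: 10.0 → 5.0 → 2.5 → 1.25

Answer: 1.25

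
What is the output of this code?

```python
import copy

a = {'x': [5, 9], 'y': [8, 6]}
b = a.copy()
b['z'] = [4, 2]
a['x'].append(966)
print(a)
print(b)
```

Key concept: shallow copy of dict with mutable values.
Step by step:
`a = {'x': [5, 9], 'y': [8, 6]}` → a = {'x': [5, 9], 'y': [8, 6]}
`b = a.copy()` → b = {'x': [5, 9], 'y': [8, 6]}
`b['z'] = [4, 2]` → b = {'x': [5, 9], 'y': [8, 6], 'z': [4, 2]}
`a['x'].append(966)` → a = {'x': [5, 9, 966], 'y': [8, 6]}; b = {'x': [5, 9, 966], 'y': [8, 6], 'z': [4, 2]}
`print(a)` → prints {'x': [5, 9, 966], 'y': [8, 6]}
`print(b)` → prints {'x': [5, 9, 966], 'y': [8, 6], 'z': [4, 2]}

Answer:
{'x': [5, 9, 966], 'y': [8, 6]}
{'x': [5, 9, 966], 'y': [8, 6], 'z': [4, 2]}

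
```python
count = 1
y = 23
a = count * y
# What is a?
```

Trace:
`count = 1` → count = 1
`y = 23` → y = 23
`a = count * y` → a = 23
So a = 23

Answer: 23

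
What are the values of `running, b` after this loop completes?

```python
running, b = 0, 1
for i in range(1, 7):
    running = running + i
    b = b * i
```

Sum and factorial of 1 to 6
`running, b` takes the values: (0, 1) → (1, 1) → (3, 1) → (3, 2) → (6, 2) → (6, 6) → (10, 6) → (10, 24) → (15, 24) → (15, 120) → (21, 120) → (21, 720)

Answer: 21, 720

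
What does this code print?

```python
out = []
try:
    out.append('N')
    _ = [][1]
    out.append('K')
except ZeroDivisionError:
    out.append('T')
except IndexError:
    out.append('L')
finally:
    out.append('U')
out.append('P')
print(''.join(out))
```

Execution trace: 'N' (try body) → 'L' (except IndexError) → 'U' (finally) → 'P' (after the try/except). Output: NLUP

Answer: NLUP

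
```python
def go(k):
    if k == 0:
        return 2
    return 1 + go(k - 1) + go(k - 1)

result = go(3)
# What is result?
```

go(k) = 1 + 2·go(k-1), go(0)=2. Closed form: (2+1)·2^3 - 1 = 23.

Answer: 23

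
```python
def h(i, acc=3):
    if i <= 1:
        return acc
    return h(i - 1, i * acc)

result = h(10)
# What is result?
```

Accumulator trace (n, acc): (10, 3) -> (9, 30) -> (8, 270) -> (7, 2160) -> (6, 15120) -> (5, 90720) -> (4, 453600) -> (3, 1814400) -> (2, 5443200) -> (1, 10886400) -> return 10886400

Answer: 10886400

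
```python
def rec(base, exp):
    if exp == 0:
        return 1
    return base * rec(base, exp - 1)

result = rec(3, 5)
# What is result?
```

rec(3, 5) = 3 * 3 * 3 * 3 * 3 = 243

Answer: 243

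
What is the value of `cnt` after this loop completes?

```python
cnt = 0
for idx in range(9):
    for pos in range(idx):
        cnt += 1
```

Triangle number: 0+1+2+...+8
`cnt` takes the values: 0 → 1 → 2 → 3 → 4 → 5 → 6 → 7 → 8 → 9 → 10 → 11 → 12 → 13 → 14 → 15 → 16 → 17 → 18 → 19 → 20 → 21 → 22 → 23 → 24 → 25 → 26 → 27 → 28 → 29 → 30 → 31 → 32 → 33 → 34 → 35 → 36

Answer: 36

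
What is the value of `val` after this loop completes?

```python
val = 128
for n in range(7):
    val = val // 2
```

Halve 7 times: 128 // 2^7 = 1
`val` takes the values: 128 → 64 → 32 → 16 → 8 → 4 → 2 → 1

Answer: 1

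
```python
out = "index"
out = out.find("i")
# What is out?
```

Trace:
`out = "index"` → out = 'index'
`out = out.find("i")` → out = 0
So out = 0

Answer: 0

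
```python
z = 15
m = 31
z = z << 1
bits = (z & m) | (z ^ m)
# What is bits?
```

Trace:
`z = 15` → z = 15
`m = 31` → m = 31
`z = z << 1` → z = 30
`bits = (z & m) | (z ^ m)` → bits = 31
So bits = 31

Answer: 31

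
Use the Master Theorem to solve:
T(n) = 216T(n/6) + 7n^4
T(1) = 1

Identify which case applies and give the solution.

a=216, b=6, f(n)=7n^4. log_6(216) = 3. Since c=4 > 3 and the regularity condition holds (216(n/6)^4 = (216/6^4)n^4 with 216/6^4 < 1), Case 3 applies: T(n) = Θ(f(n)) = O(n^4).

Answer: O(n^4) - Case 3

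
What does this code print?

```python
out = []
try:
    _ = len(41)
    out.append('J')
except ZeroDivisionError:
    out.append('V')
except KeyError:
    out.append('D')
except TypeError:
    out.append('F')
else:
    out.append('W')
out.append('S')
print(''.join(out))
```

Execution trace: 'F' (except TypeError) → 'S' (after the try/except). Output: FS

Answer: FS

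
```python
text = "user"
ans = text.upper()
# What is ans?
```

Trace:
`text = "user"` → text = 'user'
`ans = text.upper()` → ans = 'USER'
So ans = 'USER'

Answer: 'USER'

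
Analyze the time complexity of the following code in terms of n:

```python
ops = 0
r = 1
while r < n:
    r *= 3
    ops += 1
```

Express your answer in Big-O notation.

Each loop level contributes: log n. Multiplying the contributions gives O(log n).

Answer: O(log n)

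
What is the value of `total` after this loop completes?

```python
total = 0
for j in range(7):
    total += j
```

Sum of 0 to 6 = 21
`total` takes the values: 0 → 1 → 3 → 6 → 10 → 15 → 21

Answer: 21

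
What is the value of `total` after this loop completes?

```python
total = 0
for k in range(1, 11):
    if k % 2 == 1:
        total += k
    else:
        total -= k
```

Add odd, subtract even
`total` takes the values: 0 → 1 → -1 → 2 → -2 → 3 → -3 → 4 → -4 → 5 → -5

Answer: -5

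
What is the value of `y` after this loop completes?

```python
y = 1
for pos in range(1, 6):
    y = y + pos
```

Start at 1, add 1 through 5
`y` takes the values: 1 → 2 → 4 → 7 → 11 → 16

Answer: 16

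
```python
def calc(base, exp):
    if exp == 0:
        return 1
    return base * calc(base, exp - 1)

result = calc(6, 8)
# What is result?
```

calc(6, 8) = 6 * 6 * 6 * 6 * 6 * 6 * 6 * 6 = 1679616

Answer: 1679616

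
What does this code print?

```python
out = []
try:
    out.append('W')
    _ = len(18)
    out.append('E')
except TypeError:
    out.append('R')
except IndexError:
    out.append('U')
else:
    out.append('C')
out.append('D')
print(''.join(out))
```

Execution trace: 'W' (try body) → 'R' (except TypeError) → 'D' (after the try/except). Output: WRD

Answer: WRD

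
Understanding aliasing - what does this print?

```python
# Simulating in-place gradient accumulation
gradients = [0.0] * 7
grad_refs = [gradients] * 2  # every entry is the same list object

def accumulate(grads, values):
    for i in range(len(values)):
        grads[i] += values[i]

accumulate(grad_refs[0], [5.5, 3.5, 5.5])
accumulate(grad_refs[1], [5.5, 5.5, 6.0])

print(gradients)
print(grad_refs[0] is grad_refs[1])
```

Key concept: gradient accumulation aliasing.
Step by step:
`gradients = [0.0] * 7` → gradients = [0.0, 0.0, 0.0, 0.0, 0.0, 0.0, 0.0]
`grad_refs = [gradients] * 2` → grad_refs = [[0.0, 0.0, 0.0, 0.0, 0.0, 0.0, 0.0], [0.0, 0.0, 0.0, 0.0, 0.0, 0.0, 0.0]]
`accumulate(grad_refs[0], [5.5, 3.5, 5.5])` → gradients = [5.5, 3.5, 5.5, 0.0, 0.0, 0.0, 0.0]; grad_refs = [[5.5, 3.5, 5.5, 0.0, 0.0, 0.0, 0.0], [5.5, 3.5, 5.5, 0.0, 0.0, 0.0, 0.0]]
`accumulate(grad_refs[1], [5.5, 5.5, 6.0])` → gradients = [11.0, 9.0, 11.5, 0.0, 0.0, 0.0, 0.0]; grad_refs = [[11.0, 9.0, 11.5, 0.0, 0.0, 0.0, 0.0], [11.0, 9.0, 11.5, 0.0, 0.0, 0.0, 0.0]]
`print(gradients)` → prints [11.0, 9.0, 11.5, 0.0, 0.0, 0.0, 0.0]
`print(grad_refs[0] is grad_refs[1])` → prints True

Answer:
[11.0, 9.0, 11.5, 0.0, 0.0, 0.0, 0.0]
True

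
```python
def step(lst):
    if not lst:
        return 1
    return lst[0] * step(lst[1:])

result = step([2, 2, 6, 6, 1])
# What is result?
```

Product over [2, 2, 6, 6, 1] = 2 * 2 * 6 * 6 * 1 = 144

Answer: 144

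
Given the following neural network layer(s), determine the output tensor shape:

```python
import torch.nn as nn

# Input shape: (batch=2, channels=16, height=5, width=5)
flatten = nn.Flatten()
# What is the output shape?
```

Input: (2, 16, 5, 5) -> Output: (2, 400)

Answer: (2, 400)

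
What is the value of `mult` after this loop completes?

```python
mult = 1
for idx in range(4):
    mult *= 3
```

3^4 = 81
`mult` takes the values: 1 → 3 → 9 → 27 → 81

Answer: 81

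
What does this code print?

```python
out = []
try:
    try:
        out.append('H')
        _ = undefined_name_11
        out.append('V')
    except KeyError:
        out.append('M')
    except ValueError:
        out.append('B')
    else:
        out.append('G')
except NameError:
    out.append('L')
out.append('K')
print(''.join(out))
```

Execution trace: 'H' (try body) → 'L' (outer except NameError) → 'K' (after the try/except). Output: HLK

Answer: HLK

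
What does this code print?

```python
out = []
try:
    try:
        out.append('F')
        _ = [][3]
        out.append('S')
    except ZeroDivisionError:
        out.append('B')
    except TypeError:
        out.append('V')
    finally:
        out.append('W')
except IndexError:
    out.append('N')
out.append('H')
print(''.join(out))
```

Execution trace: 'F' (inner try body) → 'W' (inner finally) → 'N' (outer except IndexError) → 'H' (after the try/except). Output: FWNH

Answer: FWNH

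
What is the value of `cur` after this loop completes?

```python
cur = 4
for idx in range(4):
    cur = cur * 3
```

Multiply by 3, 4 times: 4 * 3^4 = 324
`cur` takes the values: 4 → 12 → 36 → 108 → 324

Answer: 324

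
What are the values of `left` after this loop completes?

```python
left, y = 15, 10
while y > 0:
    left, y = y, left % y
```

GCD of 15 and 10
`left` takes the values: 15 → 10 → 5

Answer: 5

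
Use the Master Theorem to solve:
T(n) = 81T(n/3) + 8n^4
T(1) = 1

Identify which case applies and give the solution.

a=81, b=3, f(n)=8n^4. log_3(81) = 4. Since c=4 = 4, Case 2 applies: T(n) = Θ(n^log_b(a) · log n) = O(n^4 log n).

Answer: O(n^4 log n) - Case 2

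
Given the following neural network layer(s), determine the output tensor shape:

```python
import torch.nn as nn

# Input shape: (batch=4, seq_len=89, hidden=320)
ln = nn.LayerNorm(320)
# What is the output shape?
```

Input: (4, 89, 320) -> Output: (4, 89, 320)

Answer: (4, 89, 320)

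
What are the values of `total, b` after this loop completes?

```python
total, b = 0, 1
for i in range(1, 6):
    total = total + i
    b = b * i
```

Sum and factorial of 1 to 5
`total, b` takes the values: (0, 1) → (1, 1) → (3, 1) → (3, 2) → (6, 2) → (6, 6) → (10, 6) → (10, 24) → (15, 24) → (15, 120)

Answer: 15, 120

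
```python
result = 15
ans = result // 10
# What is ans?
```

Trace:
`result = 15` → result = 15
`ans = result // 10` → ans = 1
So ans = 1

Answer: 1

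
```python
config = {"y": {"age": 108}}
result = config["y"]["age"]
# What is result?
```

Trace:
`config = {"y": {"age": 108}}` → config = {'y': {'age': 108}}
`result = config["y"]["age"]` → result = 108
So result = 108

Answer: 108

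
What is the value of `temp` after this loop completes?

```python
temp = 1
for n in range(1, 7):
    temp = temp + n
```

Start at 1, add 1 through 6
`temp` takes the values: 1 → 2 → 4 → 7 → 11 → 16 → 22

Answer: 22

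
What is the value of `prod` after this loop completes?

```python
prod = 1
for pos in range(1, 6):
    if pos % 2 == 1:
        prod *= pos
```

Product of odd numbers 1 to 5
`prod` takes the values: 1 → 3 → 15

Answer: 15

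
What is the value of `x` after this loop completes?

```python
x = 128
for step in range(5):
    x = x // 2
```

Halve 5 times: 128 // 2^5 = 4
`x` takes the values: 128 → 64 → 32 → 16 → 8 → 4

Answer: 4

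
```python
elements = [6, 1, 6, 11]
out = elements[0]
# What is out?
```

Trace:
`elements = [6, 1, 6, 11]` → elements = [6, 1, 6, 11]
`out = elements[0]` → out = 6
So out = 6

Answer: 6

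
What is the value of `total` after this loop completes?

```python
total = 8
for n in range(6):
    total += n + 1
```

Start at 8, add 1 to 6 = 29
`total` takes the values: 8 → 9 → 11 → 14 → 18 → 23 → 29

Answer: 29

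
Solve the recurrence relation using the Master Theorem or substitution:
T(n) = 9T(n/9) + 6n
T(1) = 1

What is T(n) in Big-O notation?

By Master Theorem: a=9, b=9, f(n)=6n. Since log_9(9) = 1 and f(n) = Θ(n^1), Case 2 applies. T(n) = O(n log n).

Answer: O(n log n)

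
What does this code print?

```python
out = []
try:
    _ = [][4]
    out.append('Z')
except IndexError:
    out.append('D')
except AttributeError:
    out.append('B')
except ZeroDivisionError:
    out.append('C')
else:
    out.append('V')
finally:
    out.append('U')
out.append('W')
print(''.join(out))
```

Execution trace: 'D' (except IndexError) → 'U' (finally) → 'W' (after the try/except). Output: DUW

Answer: DUW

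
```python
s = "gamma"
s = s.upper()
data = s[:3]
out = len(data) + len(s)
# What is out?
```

Trace:
`s = "gamma"` → s = 'gamma'
`s = s.upper()` → s = 'GAMMA'
`data = s[:3]` → data = 'GAM'
`out = len(data) + len(s)` → out = 8
So out = 8

Answer: 8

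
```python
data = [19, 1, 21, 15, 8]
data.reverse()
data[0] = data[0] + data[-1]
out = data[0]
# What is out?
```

Trace:
`data = [19, 1, 21, 15, 8]` → data = [19, 1, 21, 15, 8]
`data.reverse()` → data = [8, 15, 21, 1, 19]
`data[0] = data[0] + data[-1]` → data = [27, 15, 21, 1, 19]
`out = data[0]` → out = 27
So out = 27

Answer: 27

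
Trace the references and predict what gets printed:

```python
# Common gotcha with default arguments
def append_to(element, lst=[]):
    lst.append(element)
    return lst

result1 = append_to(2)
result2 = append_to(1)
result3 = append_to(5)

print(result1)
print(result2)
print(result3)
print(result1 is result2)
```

Key concept: mutable default argument gotcha.
Step by step:
`result1 = append_to(2)` → result1 = [2]
`result2 = append_to(1)` → result1 = [2, 1] (same object as result2); result2 = [2, 1] (same object as result1)
`result3 = append_to(5)` → result1 = [2, 1, 5] (same object as result2, result3); result2 = [2, 1, 5] (same object as result1, result3); result3 = [2, 1, 5] (same object as result1, result2)
`print(result1)` → prints [2, 1, 5]
`print(result2)` → prints [2, 1, 5]
`print(result3)` → prints [2, 1, 5]
`print(result1 is result2)` → prints True

Answer:
[2, 1, 5]
[2, 1, 5]
[2, 1, 5]
True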